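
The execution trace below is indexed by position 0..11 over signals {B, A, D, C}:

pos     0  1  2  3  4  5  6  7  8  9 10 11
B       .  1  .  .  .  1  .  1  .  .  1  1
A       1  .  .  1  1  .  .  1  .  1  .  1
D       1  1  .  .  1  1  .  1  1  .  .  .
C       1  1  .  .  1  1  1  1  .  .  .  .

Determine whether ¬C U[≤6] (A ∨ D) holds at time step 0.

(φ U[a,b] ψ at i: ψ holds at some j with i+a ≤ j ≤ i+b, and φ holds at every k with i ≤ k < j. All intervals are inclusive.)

Need some j in [0,6] with (A ∨ D), and ¬C at every k in [0,j-1].
  j=0: (A ∨ D) holds; no prefix to check → satisfied.

Yes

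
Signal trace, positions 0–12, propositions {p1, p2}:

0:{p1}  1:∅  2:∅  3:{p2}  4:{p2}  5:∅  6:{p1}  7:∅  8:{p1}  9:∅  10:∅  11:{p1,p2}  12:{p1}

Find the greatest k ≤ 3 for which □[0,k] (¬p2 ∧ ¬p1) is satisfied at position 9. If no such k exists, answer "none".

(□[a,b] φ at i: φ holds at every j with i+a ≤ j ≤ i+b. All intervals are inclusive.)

1

(¬p2 ∧ ¬p1) must hold from j=9 onward; find where it first fails.
  j=9: holds
  j=10: holds
  j=11: fails
Holds on [9,10], so largest k = 1.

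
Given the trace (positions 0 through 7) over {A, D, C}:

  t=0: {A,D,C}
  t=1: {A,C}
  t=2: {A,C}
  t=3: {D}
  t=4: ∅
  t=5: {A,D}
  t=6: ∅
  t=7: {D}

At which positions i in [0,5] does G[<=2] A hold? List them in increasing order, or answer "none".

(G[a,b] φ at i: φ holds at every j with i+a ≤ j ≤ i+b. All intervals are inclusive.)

0

Evaluate at each i in [0,5]:
  i=0: ✓ (all of [0,2])
  i=1: ✗ (fails at j=3)
  i=2: ✗ (fails at j=3)
  i=3: ✗ (fails at j=3)
  i=4: ✗ (fails at j=4)
  i=5: ✗ (fails at j=6)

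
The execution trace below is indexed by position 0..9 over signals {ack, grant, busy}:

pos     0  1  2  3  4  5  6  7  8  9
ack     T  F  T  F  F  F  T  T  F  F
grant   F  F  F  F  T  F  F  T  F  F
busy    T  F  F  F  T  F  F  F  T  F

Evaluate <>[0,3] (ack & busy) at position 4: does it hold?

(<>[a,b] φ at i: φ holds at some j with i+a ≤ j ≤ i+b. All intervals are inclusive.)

False

Check (ack & busy) at each j in [4,7]:
  j=4: false
  j=5: false
  j=6: false
  j=7: false
No position in the window satisfies it → formula fails.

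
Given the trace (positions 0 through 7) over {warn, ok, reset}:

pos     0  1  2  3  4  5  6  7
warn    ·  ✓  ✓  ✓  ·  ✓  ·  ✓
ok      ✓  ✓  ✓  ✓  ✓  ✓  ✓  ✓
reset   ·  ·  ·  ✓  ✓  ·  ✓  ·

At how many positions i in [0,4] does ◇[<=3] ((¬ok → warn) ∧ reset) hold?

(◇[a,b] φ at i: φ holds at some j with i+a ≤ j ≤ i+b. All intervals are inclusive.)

Evaluate at each i in [0,4]:
  i=0: ✓ (witness j=3)
  i=1: ✓ (witness j=3)
  i=2: ✓ (witness j=3)
  i=3: ✓ (witness j=3)
  i=4: ✓ (witness j=4)
Positions where it holds: {0, 1, 2, 3, 4} → 5.

5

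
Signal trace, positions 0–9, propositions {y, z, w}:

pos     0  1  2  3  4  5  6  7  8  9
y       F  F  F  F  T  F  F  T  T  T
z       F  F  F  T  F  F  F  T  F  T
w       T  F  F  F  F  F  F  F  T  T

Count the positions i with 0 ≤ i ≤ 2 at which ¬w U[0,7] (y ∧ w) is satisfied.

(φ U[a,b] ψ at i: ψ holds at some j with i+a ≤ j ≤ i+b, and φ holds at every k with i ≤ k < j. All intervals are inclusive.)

Evaluate at each i in [0,2]:
  i=0: ✗ (no rhs in [0,7])
  i=1: ✓ (rhs at j=8; lhs holds on [1,7])
  i=2: ✓ (rhs at j=8; lhs holds on [2,7])
Positions where it holds: {1, 2} → 2.

2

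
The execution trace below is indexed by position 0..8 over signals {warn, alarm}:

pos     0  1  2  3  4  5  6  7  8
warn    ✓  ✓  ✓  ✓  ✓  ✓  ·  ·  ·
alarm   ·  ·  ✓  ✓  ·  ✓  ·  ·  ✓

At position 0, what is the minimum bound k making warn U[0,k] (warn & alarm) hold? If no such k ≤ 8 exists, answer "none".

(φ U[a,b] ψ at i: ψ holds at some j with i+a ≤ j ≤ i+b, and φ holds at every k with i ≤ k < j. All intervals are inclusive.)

2

Need earliest j ≥ 0 with (warn & alarm), and warn at every k in [0,j-1].
  j=0: rhs fails.
  j=1: rhs fails.
  j=2: rhs holds; lhs holds on [0,1]. k = 2.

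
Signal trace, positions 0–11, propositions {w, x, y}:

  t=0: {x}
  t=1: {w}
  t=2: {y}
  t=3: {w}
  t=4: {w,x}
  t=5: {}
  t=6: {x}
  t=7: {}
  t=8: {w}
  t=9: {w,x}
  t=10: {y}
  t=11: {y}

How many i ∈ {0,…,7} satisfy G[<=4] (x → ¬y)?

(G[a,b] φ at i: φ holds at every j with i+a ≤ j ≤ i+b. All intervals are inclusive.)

8

Evaluate at each i in [0,7]:
  i=0: ✓ (all of [0,4])
  i=1: ✓ (all of [1,5])
  i=2: ✓ (all of [2,6])
  i=3: ✓ (all of [3,7])
  i=4: ✓ (all of [4,8])
  i=5: ✓ (all of [5,9])
  i=6: ✓ (all of [6,10])
  i=7: ✓ (all of [7,11])
Positions where it holds: {0, 1, 2, 3, 4, 5, 6, 7} → 8.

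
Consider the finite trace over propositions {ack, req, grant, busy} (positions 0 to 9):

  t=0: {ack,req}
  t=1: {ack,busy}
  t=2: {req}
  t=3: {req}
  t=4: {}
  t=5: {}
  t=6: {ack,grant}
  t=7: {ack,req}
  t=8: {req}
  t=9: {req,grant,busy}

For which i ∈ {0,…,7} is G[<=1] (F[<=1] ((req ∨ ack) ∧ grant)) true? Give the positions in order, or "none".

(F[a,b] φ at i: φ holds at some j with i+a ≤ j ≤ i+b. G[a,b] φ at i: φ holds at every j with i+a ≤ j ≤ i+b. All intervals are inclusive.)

5

Evaluate at each i in [0,7]:
  i=0: ✗ (fails at j=0)
  i=1: ✗ (fails at j=1)
  i=2: ✗ (fails at j=2)
  i=3: ✗ (fails at j=3)
  i=4: ✗ (fails at j=4)
  i=5: ✓ (all of [5,6])
  i=6: ✗ (fails at j=7)
  i=7: ✗ (fails at j=7)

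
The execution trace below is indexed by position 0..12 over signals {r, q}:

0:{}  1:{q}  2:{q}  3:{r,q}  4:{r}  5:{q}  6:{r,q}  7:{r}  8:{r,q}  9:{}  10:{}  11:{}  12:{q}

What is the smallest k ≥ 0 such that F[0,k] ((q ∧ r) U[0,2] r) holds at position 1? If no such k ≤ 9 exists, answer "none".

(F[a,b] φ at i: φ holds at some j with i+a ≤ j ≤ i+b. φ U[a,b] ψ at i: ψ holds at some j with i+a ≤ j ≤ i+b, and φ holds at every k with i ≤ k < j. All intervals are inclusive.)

Scan j = 1,2,… for ((q ∧ r) U[0,2] r):
  j=1: fails
  j=2: fails
  j=3: holds
First hit at j=3, so smallest k = 3-1 = 2.

2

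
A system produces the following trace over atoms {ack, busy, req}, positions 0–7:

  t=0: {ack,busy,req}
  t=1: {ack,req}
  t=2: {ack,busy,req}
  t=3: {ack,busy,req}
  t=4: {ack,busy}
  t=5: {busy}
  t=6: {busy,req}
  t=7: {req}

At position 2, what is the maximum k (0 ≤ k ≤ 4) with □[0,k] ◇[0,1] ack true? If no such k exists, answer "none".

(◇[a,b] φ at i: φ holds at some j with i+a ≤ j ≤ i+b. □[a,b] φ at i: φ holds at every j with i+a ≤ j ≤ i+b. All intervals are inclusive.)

2

◇[0,1] ack must hold from j=2 onward; find where it first fails.
  j=2: holds
  j=3: holds
  j=4: holds
  j=5: fails
Holds on [2,4], so largest k = 2.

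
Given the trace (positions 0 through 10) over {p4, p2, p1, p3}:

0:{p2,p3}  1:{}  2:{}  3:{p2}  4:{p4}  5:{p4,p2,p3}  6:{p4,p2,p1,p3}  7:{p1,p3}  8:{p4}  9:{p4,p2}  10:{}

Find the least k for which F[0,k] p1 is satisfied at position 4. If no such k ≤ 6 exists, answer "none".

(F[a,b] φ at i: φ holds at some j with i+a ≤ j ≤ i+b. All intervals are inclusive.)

2

Scan j = 4,5,… for p1:
  j=4: fails
  j=5: fails
  j=6: holds
First hit at j=6, so smallest k = 6-4 = 2.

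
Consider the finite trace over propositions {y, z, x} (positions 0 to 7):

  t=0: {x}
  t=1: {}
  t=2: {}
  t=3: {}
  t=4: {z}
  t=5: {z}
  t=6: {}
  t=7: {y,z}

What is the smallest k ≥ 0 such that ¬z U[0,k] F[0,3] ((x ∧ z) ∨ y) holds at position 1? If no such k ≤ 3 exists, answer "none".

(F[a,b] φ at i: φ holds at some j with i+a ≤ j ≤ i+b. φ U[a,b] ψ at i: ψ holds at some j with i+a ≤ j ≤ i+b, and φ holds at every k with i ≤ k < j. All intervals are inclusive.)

Need earliest j ≥ 1 with F[0,3] ((x ∧ z) ∨ y), and ¬z at every k in [1,j-1].
  j=1: rhs fails.
  j=2: rhs fails.
  j=3: rhs fails.
  j=4: rhs holds; lhs holds on [1,3]. k = 3.

3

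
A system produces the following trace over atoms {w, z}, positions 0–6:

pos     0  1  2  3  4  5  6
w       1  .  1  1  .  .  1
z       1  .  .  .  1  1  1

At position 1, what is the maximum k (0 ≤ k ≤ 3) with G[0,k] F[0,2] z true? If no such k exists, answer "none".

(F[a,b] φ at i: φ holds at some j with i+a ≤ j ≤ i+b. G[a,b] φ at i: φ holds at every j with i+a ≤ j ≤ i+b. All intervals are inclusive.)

F[0,2] z must hold from j=1 onward; find where it first fails.
  j=1: fails → no k works.

none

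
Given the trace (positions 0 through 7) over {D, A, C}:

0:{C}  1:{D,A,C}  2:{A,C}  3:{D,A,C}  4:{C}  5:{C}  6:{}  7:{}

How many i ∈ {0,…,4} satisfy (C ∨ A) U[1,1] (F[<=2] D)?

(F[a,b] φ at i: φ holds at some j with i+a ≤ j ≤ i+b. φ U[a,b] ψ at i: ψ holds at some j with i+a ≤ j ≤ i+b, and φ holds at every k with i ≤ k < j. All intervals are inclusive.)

3

Evaluate at each i in [0,4]:
  i=0: ✓ (rhs at j=1; lhs holds on [0,0])
  i=1: ✓ (rhs at j=2; lhs holds on [1,1])
  i=2: ✓ (rhs at j=3; lhs holds on [2,2])
  i=3: ✗ (no rhs in [4,4])
  i=4: ✗ (no rhs in [5,5])
Positions where it holds: {0, 1, 2} → 3.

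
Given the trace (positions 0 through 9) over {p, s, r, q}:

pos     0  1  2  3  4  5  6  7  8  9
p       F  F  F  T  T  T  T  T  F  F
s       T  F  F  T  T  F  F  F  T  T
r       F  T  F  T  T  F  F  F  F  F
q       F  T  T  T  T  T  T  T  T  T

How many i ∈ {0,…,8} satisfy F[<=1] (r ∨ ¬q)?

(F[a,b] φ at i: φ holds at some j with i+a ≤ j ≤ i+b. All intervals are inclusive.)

5

Evaluate at each i in [0,8]:
  i=0: ✓ (witness j=0)
  i=1: ✓ (witness j=1)
  i=2: ✓ (witness j=3)
  i=3: ✓ (witness j=3)
  i=4: ✓ (witness j=4)
  i=5: ✗ (none in [5,6])
  i=6: ✗ (none in [6,7])
  i=7: ✗ (none in [7,8])
  i=8: ✗ (none in [8,9])
Positions where it holds: {0, 1, 2, 3, 4} → 5.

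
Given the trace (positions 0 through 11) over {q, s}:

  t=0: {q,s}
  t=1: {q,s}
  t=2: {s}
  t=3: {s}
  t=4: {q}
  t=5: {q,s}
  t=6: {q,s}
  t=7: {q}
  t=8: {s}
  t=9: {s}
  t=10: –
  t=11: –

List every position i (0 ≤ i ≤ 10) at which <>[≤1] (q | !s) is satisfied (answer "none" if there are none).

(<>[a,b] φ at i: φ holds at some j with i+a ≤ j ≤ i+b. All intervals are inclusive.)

Evaluate at each i in [0,10]:
  i=0: ✓ (witness j=0)
  i=1: ✓ (witness j=1)
  i=2: ✗ (none in [2,3])
  i=3: ✓ (witness j=4)
  i=4: ✓ (witness j=4)
  i=5: ✓ (witness j=5)
  i=6: ✓ (witness j=6)
  i=7: ✓ (witness j=7)
  i=8: ✗ (none in [8,9])
  i=9: ✓ (witness j=10)
  i=10: ✓ (witness j=10)

0, 1, 3, 4, 5, 6, 7, 9, 10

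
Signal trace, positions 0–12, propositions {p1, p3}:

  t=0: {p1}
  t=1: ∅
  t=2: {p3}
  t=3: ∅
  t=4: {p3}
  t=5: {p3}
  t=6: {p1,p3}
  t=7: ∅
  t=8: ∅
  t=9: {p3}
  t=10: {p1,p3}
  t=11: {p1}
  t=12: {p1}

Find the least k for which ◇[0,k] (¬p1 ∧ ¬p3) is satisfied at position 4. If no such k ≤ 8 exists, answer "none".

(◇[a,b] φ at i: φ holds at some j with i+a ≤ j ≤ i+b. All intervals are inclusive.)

3

Scan j = 4,5,… for (¬p1 ∧ ¬p3):
  j=4: fails
  j=5: fails
  j=6: fails
  j=7: holds
First hit at j=7, so smallest k = 7-4 = 3.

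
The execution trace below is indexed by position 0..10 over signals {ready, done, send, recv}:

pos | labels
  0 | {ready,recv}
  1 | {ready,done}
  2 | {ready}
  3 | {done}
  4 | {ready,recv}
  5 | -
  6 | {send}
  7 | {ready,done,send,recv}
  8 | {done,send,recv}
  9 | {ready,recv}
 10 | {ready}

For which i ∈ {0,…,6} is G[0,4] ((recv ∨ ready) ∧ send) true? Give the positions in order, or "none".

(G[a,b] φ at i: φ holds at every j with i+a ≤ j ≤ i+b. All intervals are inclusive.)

none

Evaluate at each i in [0,6]:
  i=0: ✗ (fails at j=0)
  i=1: ✗ (fails at j=1)
  i=2: ✗ (fails at j=2)
  i=3: ✗ (fails at j=3)
  i=4: ✗ (fails at j=4)
  i=5: ✗ (fails at j=5)
  i=6: ✗ (fails at j=6)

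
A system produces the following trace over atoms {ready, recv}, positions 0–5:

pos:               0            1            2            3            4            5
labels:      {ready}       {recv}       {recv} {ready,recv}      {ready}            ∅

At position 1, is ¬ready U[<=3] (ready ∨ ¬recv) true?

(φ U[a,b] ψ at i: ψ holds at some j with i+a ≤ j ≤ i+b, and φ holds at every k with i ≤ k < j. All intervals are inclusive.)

Need some j in [1,4] with (ready ∨ ¬recv), and ¬ready at every k in [1,j-1].
  j=1: (ready ∨ ¬recv) false.
  j=2: (ready ∨ ¬recv) false.
  j=3: (ready ∨ ¬recv) holds; ¬ready holds at every k in [1,2] → satisfied.

Yes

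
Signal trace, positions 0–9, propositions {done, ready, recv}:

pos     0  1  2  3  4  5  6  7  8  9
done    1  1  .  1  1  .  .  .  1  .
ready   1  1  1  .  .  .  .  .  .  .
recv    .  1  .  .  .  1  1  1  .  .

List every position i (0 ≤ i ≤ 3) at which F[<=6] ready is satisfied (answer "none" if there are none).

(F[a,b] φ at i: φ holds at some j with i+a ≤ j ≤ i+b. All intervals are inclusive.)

Evaluate at each i in [0,3]:
  i=0: ✓ (witness j=0)
  i=1: ✓ (witness j=1)
  i=2: ✓ (witness j=2)
  i=3: ✗ (none in [3,9])

0, 1, 2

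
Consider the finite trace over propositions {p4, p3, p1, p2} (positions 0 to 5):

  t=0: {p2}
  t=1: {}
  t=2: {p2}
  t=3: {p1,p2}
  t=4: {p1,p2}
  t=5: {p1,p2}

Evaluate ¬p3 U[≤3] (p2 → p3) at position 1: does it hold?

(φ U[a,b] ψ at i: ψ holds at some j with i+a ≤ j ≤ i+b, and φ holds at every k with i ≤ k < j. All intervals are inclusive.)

Yes

Need some j in [1,4] with (p2 → p3), and ¬p3 at every k in [1,j-1].
  j=1: (p2 → p3) holds; no prefix to check → satisfied.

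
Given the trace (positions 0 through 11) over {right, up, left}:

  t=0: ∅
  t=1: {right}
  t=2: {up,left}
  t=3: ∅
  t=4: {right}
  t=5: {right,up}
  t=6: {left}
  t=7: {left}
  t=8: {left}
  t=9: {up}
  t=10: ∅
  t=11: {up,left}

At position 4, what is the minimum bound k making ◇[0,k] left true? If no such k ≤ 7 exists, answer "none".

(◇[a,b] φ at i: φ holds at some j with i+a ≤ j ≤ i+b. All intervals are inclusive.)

2

Scan j = 4,5,… for left:
  j=4: fails
  j=5: fails
  j=6: holds
First hit at j=6, so smallest k = 6-4 = 2.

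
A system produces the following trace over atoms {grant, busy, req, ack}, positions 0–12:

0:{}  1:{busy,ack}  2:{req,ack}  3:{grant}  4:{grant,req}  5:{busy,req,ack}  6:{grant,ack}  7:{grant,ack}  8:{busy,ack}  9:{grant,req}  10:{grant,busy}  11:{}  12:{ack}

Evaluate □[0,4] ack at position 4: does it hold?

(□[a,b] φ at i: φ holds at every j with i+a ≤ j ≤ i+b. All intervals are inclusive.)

Check ack at every j in [4,8]:
  j=4: false
  j=5: true
  j=6: true
  j=7: true
  j=8: true
Fails at j=4 → formula fails.

Does not hold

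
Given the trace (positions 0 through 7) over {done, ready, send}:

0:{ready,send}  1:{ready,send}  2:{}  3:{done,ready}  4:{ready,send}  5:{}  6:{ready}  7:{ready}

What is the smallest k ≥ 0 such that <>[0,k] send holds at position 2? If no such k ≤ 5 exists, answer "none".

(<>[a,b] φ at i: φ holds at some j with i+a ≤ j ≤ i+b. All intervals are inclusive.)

Scan j = 2,3,… for send:
  j=2: fails
  j=3: fails
  j=4: holds
First hit at j=4, so smallest k = 4-2 = 2.

2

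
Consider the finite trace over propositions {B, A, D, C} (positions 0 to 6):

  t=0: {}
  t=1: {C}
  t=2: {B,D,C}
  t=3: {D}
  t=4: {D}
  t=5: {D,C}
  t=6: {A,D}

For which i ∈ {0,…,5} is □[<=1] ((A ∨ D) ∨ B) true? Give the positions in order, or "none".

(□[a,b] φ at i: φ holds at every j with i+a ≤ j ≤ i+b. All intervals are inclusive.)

Evaluate at each i in [0,5]:
  i=0: ✗ (fails at j=0)
  i=1: ✗ (fails at j=1)
  i=2: ✓ (all of [2,3])
  i=3: ✓ (all of [3,4])
  i=4: ✓ (all of [4,5])
  i=5: ✓ (all of [5,6])

2, 3, 4, 5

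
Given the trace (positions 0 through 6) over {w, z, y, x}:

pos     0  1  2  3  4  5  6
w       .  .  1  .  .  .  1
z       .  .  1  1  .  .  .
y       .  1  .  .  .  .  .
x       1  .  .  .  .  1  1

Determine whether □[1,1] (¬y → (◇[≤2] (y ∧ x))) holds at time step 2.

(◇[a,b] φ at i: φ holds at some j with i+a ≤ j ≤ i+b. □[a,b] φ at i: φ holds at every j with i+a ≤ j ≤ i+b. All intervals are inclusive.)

False

Check (¬y → (◇[≤2] (y ∧ x))) at every j in [3,3]:
  j=3: antecedent true; consequent fails (none in [3,5]) → ✗
Fails at j=3 → formula fails.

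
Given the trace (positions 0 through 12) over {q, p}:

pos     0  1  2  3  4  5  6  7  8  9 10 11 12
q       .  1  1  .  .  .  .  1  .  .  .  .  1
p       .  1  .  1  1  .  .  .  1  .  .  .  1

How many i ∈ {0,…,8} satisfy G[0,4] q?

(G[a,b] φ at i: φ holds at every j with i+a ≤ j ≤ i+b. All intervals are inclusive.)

Evaluate at each i in [0,8]:
  i=0: ✗ (fails at j=0)
  i=1: ✗ (fails at j=3)
  i=2: ✗ (fails at j=3)
  i=3: ✗ (fails at j=3)
  i=4: ✗ (fails at j=4)
  i=5: ✗ (fails at j=5)
  i=6: ✗ (fails at j=6)
  i=7: ✗ (fails at j=8)
  i=8: ✗ (fails at j=8)
Positions where it holds: {} → 0.

0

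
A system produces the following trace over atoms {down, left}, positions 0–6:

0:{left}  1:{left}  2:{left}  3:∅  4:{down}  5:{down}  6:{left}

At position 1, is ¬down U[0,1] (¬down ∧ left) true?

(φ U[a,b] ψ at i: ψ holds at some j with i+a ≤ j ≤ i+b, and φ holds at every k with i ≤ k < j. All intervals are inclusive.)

Yes

Need some j in [1,2] with (¬down ∧ left), and ¬down at every k in [1,j-1].
  j=1: (¬down ∧ left) holds; no prefix to check → satisfied.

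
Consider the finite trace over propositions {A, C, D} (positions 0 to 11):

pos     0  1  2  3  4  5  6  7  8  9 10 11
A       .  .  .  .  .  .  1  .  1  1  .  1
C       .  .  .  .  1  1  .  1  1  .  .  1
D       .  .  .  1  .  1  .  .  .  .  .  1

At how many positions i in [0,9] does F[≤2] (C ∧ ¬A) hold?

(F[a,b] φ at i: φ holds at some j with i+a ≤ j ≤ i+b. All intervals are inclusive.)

Evaluate at each i in [0,9]:
  i=0: ✗ (none in [0,2])
  i=1: ✗ (none in [1,3])
  i=2: ✓ (witness j=4)
  i=3: ✓ (witness j=4)
  i=4: ✓ (witness j=4)
  i=5: ✓ (witness j=5)
  i=6: ✓ (witness j=7)
  i=7: ✓ (witness j=7)
  i=8: ✗ (none in [8,10])
  i=9: ✗ (none in [9,11])
Positions where it holds: {2, 3, 4, 5, 6, 7} → 6.

6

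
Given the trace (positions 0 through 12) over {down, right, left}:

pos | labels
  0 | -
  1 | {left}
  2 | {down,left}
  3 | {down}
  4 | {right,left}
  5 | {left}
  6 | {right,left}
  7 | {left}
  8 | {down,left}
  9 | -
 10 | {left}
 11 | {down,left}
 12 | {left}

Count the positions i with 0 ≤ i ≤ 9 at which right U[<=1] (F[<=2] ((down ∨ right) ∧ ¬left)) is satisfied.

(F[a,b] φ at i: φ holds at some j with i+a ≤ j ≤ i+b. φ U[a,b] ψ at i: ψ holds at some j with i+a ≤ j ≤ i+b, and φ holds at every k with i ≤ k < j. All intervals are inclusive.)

3

Evaluate at each i in [0,9]:
  i=0: ✗ (lhs fails at k=0 before rhs at j=1)
  i=1: ✓ (rhs at j=1)
  i=2: ✓ (rhs at j=2)
  i=3: ✓ (rhs at j=3)
  i=4: ✗ (no rhs in [4,5])
  i=5: ✗ (no rhs in [5,6])
  i=6: ✗ (no rhs in [6,7])
  i=7: ✗ (no rhs in [7,8])
  i=8: ✗ (no rhs in [8,9])
  i=9: ✗ (no rhs in [9,10])
Positions where it holds: {1, 2, 3} → 3.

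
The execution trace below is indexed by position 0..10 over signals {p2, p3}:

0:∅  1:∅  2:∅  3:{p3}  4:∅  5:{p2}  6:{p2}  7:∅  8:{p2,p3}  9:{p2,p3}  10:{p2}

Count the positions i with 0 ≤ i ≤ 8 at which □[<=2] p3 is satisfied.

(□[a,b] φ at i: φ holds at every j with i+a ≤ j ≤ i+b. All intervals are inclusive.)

Evaluate at each i in [0,8]:
  i=0: ✗ (fails at j=0)
  i=1: ✗ (fails at j=1)
  i=2: ✗ (fails at j=2)
  i=3: ✗ (fails at j=4)
  i=4: ✗ (fails at j=4)
  i=5: ✗ (fails at j=5)
  i=6: ✗ (fails at j=6)
  i=7: ✗ (fails at j=7)
  i=8: ✗ (fails at j=10)
Positions where it holds: {} → 0.

0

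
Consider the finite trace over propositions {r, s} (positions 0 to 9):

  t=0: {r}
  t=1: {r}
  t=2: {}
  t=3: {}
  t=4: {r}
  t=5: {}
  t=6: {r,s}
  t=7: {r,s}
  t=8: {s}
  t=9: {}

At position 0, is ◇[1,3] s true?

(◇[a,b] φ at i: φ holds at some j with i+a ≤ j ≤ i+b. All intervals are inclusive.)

False

Check s at each j in [1,3]:
  j=1: false
  j=2: false
  j=3: false
No position in the window satisfies it → formula fails.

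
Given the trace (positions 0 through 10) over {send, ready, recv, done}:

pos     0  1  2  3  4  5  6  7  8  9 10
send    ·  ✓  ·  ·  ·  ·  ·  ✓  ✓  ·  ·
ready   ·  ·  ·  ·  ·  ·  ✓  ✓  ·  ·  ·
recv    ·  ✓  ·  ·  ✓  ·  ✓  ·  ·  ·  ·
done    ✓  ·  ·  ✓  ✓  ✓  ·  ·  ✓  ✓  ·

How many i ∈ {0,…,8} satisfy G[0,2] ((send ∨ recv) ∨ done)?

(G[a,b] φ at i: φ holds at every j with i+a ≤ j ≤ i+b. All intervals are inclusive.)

Evaluate at each i in [0,8]:
  i=0: ✗ (fails at j=2)
  i=1: ✗ (fails at j=2)
  i=2: ✗ (fails at j=2)
  i=3: ✓ (all of [3,5])
  i=4: ✓ (all of [4,6])
  i=5: ✓ (all of [5,7])
  i=6: ✓ (all of [6,8])
  i=7: ✓ (all of [7,9])
  i=8: ✗ (fails at j=10)
Positions where it holds: {3, 4, 5, 6, 7} → 5.

5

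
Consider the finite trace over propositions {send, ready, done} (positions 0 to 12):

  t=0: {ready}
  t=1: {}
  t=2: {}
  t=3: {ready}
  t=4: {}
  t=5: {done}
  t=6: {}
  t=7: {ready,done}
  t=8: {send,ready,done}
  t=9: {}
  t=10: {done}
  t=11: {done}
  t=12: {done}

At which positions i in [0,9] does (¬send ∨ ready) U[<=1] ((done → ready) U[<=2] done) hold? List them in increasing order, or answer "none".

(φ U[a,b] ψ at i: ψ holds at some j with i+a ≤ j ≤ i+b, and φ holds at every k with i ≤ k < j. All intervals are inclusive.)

2, 3, 4, 5, 6, 7, 8, 9

Evaluate at each i in [0,9]:
  i=0: ✗ (no rhs in [0,1])
  i=1: ✗ (no rhs in [1,2])
  i=2: ✓ (rhs at j=3; lhs holds on [2,2])
  i=3: ✓ (rhs at j=3)
  i=4: ✓ (rhs at j=4)
  i=5: ✓ (rhs at j=5)
  i=6: ✓ (rhs at j=6)
  i=7: ✓ (rhs at j=7)
  i=8: ✓ (rhs at j=8)
  i=9: ✓ (rhs at j=9)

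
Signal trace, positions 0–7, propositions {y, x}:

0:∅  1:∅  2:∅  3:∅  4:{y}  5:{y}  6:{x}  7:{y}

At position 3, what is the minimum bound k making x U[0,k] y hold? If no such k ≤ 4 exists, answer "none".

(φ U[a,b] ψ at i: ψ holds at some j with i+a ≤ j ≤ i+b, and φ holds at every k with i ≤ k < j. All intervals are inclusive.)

Need earliest j ≥ 3 with y, and x at every k in [3,j-1].
  j=3: rhs fails.
  j=4: rhs holds but lhs fails at k=3.
  j=5: rhs holds but lhs fails at k=3.
  j=6: rhs fails.
  j=7: rhs holds but lhs fails at k=3.
No witness within the range → none.

none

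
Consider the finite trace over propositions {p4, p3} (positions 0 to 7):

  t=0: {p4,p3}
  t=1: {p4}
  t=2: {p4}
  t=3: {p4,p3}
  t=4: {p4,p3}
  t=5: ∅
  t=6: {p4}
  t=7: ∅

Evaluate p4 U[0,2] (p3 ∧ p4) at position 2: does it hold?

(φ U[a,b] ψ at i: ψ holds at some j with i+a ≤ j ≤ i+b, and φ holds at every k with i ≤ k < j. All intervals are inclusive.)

Need some j in [2,4] with (p3 ∧ p4), and p4 at every k in [2,j-1].
  j=2: (p3 ∧ p4) false.
  j=3: (p3 ∧ p4) holds; p4 holds at every k in [2,2] → satisfied.

True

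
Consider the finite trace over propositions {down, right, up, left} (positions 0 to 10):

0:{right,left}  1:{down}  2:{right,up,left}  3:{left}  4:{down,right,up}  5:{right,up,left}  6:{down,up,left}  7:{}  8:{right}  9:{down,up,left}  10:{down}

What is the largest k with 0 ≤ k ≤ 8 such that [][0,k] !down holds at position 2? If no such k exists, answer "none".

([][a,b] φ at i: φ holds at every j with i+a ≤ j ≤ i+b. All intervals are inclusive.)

!down must hold from j=2 onward; find where it first fails.
  j=2: holds
  j=3: holds
  j=4: fails
Holds on [2,3], so largest k = 1.

1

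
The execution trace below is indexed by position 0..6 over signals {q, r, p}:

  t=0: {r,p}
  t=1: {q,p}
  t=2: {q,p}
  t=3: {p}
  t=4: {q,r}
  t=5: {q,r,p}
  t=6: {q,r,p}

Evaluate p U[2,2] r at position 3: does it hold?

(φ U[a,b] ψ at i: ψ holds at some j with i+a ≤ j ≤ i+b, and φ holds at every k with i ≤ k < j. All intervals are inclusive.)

No

Need some j in [5,5] with r, and p at every k in [3,j-1].
  j=5: r holds, but p fails at k=4 → not this j.
No j in the window works → until fails.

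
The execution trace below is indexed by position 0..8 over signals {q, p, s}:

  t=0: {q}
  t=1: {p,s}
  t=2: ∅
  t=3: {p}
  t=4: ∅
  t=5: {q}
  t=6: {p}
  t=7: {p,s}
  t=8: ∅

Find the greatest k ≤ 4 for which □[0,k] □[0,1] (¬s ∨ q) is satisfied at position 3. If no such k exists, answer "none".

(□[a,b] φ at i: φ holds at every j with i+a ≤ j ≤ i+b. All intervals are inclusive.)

□[0,1] (¬s ∨ q) must hold from j=3 onward; find where it first fails.
  j=3: holds
  j=4: holds
  j=5: holds
  j=6: fails
Holds on [3,5], so largest k = 2.

2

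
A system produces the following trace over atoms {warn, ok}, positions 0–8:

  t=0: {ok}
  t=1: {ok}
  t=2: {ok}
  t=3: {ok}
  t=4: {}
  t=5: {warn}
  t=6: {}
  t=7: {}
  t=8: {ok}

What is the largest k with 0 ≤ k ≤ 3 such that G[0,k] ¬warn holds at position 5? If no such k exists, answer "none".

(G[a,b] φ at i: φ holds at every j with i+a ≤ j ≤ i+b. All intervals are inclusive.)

¬warn must hold from j=5 onward; find where it first fails.
  j=5: fails → no k works.

none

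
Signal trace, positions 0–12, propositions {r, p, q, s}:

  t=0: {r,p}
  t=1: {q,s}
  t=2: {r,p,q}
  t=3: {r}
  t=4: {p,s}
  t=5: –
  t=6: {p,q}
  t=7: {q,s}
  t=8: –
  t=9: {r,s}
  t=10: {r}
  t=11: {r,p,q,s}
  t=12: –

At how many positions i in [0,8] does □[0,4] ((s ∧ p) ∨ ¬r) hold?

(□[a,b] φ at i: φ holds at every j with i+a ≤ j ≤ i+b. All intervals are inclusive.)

1

Evaluate at each i in [0,8]:
  i=0: ✗ (fails at j=0)
  i=1: ✗ (fails at j=2)
  i=2: ✗ (fails at j=2)
  i=3: ✗ (fails at j=3)
  i=4: ✓ (all of [4,8])
  i=5: ✗ (fails at j=9)
  i=6: ✗ (fails at j=9)
  i=7: ✗ (fails at j=9)
  i=8: ✗ (fails at j=9)
Positions where it holds: {4} → 1.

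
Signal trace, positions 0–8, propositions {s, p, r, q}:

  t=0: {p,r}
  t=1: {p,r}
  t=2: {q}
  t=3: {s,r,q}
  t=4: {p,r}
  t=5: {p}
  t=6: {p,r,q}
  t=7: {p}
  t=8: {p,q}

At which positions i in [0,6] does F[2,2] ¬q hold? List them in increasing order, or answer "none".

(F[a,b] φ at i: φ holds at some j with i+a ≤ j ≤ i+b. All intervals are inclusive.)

2, 3, 5

Evaluate at each i in [0,6]:
  i=0: ✗ (none in [2,2])
  i=1: ✗ (none in [3,3])
  i=2: ✓ (witness j=4)
  i=3: ✓ (witness j=5)
  i=4: ✗ (none in [6,6])
  i=5: ✓ (witness j=7)
  i=6: ✗ (none in [8,8])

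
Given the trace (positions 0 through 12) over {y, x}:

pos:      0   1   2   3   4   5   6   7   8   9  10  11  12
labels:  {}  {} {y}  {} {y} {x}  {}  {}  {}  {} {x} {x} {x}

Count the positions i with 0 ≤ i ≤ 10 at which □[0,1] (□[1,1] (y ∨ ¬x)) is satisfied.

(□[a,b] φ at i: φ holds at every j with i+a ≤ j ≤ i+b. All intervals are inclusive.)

Evaluate at each i in [0,10]:
  i=0: ✓ (all of [0,1])
  i=1: ✓ (all of [1,2])
  i=2: ✓ (all of [2,3])
  i=3: ✗ (fails at j=4)
  i=4: ✗ (fails at j=4)
  i=5: ✓ (all of [5,6])
  i=6: ✓ (all of [6,7])
  i=7: ✓ (all of [7,8])
  i=8: ✗ (fails at j=9)
  i=9: ✗ (fails at j=9)
  i=10: ✗ (fails at j=10)
Positions where it holds: {0, 1, 2, 5, 6, 7} → 6.

6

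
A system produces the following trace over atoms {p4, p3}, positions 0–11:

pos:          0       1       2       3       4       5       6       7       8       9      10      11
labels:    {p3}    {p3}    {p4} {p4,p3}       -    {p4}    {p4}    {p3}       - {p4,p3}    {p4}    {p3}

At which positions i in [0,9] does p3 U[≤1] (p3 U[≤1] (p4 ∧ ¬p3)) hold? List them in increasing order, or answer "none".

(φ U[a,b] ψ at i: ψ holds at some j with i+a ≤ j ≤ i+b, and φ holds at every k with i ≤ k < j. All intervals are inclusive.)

0, 1, 2, 5, 6, 9

Evaluate at each i in [0,9]:
  i=0: ✓ (rhs at j=1; lhs holds on [0,0])
  i=1: ✓ (rhs at j=1)
  i=2: ✓ (rhs at j=2)
  i=3: ✗ (no rhs in [3,4])
  i=4: ✗ (lhs fails at k=4 before rhs at j=5)
  i=5: ✓ (rhs at j=5)
  i=6: ✓ (rhs at j=6)
  i=7: ✗ (no rhs in [7,8])
  i=8: ✗ (lhs fails at k=8 before rhs at j=9)
  i=9: ✓ (rhs at j=9)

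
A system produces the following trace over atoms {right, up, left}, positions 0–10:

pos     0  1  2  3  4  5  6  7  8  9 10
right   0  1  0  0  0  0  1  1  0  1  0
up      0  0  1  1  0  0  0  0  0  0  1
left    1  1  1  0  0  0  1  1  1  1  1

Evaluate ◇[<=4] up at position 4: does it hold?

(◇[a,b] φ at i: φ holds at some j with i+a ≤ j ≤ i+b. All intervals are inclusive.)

Check up at each j in [4,8]:
  j=4: false
  j=5: false
  j=6: false
  j=7: false
  j=8: false
No position in the window satisfies it → formula fails.

No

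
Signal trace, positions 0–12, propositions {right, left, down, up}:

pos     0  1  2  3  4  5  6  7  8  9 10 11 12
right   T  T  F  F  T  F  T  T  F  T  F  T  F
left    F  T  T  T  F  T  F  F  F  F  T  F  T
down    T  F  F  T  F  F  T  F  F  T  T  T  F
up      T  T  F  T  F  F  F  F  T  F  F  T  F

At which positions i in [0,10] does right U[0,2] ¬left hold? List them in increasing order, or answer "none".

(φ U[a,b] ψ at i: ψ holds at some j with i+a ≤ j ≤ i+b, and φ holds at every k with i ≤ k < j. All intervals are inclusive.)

0, 4, 6, 7, 8, 9

Evaluate at each i in [0,10]:
  i=0: ✓ (rhs at j=0)
  i=1: ✗ (no rhs in [1,3])
  i=2: ✗ (lhs fails at k=2 before rhs at j=4)
  i=3: ✗ (lhs fails at k=3 before rhs at j=4)
  i=4: ✓ (rhs at j=4)
  i=5: ✗ (lhs fails at k=5 before rhs at j=6)
  i=6: ✓ (rhs at j=6)
  i=7: ✓ (rhs at j=7)
  i=8: ✓ (rhs at j=8)
  i=9: ✓ (rhs at j=9)
  i=10: ✗ (lhs fails at k=10 before rhs at j=11)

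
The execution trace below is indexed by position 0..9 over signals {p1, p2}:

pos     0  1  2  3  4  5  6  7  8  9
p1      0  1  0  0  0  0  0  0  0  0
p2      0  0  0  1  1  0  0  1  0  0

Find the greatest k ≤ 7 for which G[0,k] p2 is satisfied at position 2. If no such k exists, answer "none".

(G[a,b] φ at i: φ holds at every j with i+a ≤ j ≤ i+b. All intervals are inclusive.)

none

p2 must hold from j=2 onward; find where it first fails.
  j=2: fails → no k works.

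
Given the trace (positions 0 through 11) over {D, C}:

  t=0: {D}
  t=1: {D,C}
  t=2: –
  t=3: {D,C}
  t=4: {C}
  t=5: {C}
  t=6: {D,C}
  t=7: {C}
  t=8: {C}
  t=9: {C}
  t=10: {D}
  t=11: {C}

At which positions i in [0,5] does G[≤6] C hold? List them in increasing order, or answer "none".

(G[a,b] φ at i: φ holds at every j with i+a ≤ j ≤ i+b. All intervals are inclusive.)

Evaluate at each i in [0,5]:
  i=0: ✗ (fails at j=0)
  i=1: ✗ (fails at j=2)
  i=2: ✗ (fails at j=2)
  i=3: ✓ (all of [3,9])
  i=4: ✗ (fails at j=10)
  i=5: ✗ (fails at j=10)

3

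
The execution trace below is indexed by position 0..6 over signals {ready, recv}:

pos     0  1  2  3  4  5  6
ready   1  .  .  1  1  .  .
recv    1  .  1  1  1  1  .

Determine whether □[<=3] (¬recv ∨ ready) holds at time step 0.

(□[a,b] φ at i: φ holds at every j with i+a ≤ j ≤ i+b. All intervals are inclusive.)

Check (¬recv ∨ ready) at every j in [0,3]:
  j=0: true
  j=1: true
  j=2: false
  j=3: true
Fails at j=2 → formula fails.

Does not hold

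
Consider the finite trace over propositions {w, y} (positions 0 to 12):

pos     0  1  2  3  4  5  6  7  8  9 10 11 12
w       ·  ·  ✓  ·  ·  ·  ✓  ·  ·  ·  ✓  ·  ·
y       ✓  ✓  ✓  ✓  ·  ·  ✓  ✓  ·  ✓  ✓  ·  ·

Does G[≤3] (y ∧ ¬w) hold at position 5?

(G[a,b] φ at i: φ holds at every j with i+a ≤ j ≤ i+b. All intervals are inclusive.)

Check (y ∧ ¬w) at every j in [5,8]:
  j=5: false
  j=6: false
  j=7: true
  j=8: false
Fails at j=5 → formula fails.

False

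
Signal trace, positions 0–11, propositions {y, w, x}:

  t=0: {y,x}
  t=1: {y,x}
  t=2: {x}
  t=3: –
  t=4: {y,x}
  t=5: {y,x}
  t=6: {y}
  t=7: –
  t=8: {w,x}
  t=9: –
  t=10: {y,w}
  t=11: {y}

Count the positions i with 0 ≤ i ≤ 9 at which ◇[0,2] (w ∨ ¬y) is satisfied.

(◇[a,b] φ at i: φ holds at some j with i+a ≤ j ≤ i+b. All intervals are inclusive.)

9

Evaluate at each i in [0,9]:
  i=0: ✓ (witness j=2)
  i=1: ✓ (witness j=2)
  i=2: ✓ (witness j=2)
  i=3: ✓ (witness j=3)
  i=4: ✗ (none in [4,6])
  i=5: ✓ (witness j=7)
  i=6: ✓ (witness j=7)
  i=7: ✓ (witness j=7)
  i=8: ✓ (witness j=8)
  i=9: ✓ (witness j=9)
Positions where it holds: {0, 1, 2, 3, 5, 6, 7, 8, 9} → 9.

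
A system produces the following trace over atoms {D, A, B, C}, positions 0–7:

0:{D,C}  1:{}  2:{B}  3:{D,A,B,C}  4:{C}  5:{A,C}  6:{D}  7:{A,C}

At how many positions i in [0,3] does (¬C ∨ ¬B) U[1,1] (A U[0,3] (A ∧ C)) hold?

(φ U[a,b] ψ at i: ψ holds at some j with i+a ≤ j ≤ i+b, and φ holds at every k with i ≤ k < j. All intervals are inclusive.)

Evaluate at each i in [0,3]:
  i=0: ✗ (no rhs in [1,1])
  i=1: ✗ (no rhs in [2,2])
  i=2: ✓ (rhs at j=3; lhs holds on [2,2])
  i=3: ✗ (no rhs in [4,4])
Positions where it holds: {2} → 1.

1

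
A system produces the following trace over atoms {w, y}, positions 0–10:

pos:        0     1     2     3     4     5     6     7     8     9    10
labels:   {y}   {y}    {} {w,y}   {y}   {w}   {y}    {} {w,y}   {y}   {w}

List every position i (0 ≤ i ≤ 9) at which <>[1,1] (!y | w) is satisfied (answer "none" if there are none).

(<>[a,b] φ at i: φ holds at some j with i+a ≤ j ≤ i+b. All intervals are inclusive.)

Evaluate at each i in [0,9]:
  i=0: ✗ (none in [1,1])
  i=1: ✓ (witness j=2)
  i=2: ✓ (witness j=3)
  i=3: ✗ (none in [4,4])
  i=4: ✓ (witness j=5)
  i=5: ✗ (none in [6,6])
  i=6: ✓ (witness j=7)
  i=7: ✓ (witness j=8)
  i=8: ✗ (none in [9,9])
  i=9: ✓ (witness j=10)

1, 2, 4, 6, 7, 9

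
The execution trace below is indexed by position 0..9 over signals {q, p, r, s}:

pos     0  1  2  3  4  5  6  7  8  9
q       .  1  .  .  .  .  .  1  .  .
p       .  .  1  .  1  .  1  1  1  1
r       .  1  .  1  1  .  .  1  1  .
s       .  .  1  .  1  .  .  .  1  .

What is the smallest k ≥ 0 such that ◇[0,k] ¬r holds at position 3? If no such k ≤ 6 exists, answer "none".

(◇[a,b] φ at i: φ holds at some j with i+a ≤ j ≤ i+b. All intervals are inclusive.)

2

Scan j = 3,4,… for ¬r:
  j=3: fails
  j=4: fails
  j=5: holds
First hit at j=5, so smallest k = 5-3 = 2.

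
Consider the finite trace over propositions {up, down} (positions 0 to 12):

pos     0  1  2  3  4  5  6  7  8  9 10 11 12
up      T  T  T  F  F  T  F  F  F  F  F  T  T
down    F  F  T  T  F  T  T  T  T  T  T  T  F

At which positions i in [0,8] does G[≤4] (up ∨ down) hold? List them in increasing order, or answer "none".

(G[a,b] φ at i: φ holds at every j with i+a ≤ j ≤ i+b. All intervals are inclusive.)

5, 6, 7, 8

Evaluate at each i in [0,8]:
  i=0: ✗ (fails at j=4)
  i=1: ✗ (fails at j=4)
  i=2: ✗ (fails at j=4)
  i=3: ✗ (fails at j=4)
  i=4: ✗ (fails at j=4)
  i=5: ✓ (all of [5,9])
  i=6: ✓ (all of [6,10])
  i=7: ✓ (all of [7,11])
  i=8: ✓ (all of [8,12])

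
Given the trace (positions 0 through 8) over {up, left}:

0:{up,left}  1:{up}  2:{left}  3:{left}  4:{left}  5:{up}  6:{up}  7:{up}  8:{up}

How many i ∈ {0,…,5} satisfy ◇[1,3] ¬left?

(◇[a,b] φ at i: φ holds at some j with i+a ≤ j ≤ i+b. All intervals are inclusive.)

Evaluate at each i in [0,5]:
  i=0: ✓ (witness j=1)
  i=1: ✗ (none in [2,4])
  i=2: ✓ (witness j=5)
  i=3: ✓ (witness j=5)
  i=4: ✓ (witness j=5)
  i=5: ✓ (witness j=6)
Positions where it holds: {0, 2, 3, 4, 5} → 5.

5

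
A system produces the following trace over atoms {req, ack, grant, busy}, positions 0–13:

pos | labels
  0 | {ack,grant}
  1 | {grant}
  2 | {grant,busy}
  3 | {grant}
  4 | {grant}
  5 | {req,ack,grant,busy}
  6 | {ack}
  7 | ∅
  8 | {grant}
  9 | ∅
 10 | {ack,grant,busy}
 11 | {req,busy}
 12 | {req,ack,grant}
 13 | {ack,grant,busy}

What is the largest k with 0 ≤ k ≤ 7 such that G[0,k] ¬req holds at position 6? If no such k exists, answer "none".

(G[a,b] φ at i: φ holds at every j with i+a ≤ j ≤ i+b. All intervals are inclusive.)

¬req must hold from j=6 onward; find where it first fails.
  j=6: holds
  j=7: holds
  j=8: holds
  j=9: holds
  j=10: holds
  j=11: fails
Holds on [6,10], so largest k = 4.

4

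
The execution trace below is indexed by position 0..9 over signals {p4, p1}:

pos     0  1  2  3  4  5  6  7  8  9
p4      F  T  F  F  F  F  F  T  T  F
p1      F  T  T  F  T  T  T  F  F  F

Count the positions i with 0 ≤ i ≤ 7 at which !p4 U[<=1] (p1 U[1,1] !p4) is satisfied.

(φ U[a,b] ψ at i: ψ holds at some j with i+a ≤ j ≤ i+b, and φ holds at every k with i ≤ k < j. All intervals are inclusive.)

6

Evaluate at each i in [0,7]:
  i=0: ✓ (rhs at j=1; lhs holds on [0,0])
  i=1: ✓ (rhs at j=1)
  i=2: ✓ (rhs at j=2)
  i=3: ✓ (rhs at j=4; lhs holds on [3,3])
  i=4: ✓ (rhs at j=4)
  i=5: ✓ (rhs at j=5)
  i=6: ✗ (no rhs in [6,7])
  i=7: ✗ (no rhs in [7,8])
Positions where it holds: {0, 1, 2, 3, 4, 5} → 6.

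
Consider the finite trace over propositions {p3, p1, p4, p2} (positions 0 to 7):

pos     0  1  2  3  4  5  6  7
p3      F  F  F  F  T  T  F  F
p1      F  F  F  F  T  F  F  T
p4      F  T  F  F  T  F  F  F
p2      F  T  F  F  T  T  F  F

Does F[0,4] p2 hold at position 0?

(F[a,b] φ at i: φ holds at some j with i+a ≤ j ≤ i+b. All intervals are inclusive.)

Holds

Check p2 at each j in [0,4]:
  j=0: false
  j=1: true
  j=2: false
  j=3: false
  j=4: true
Found at j=1 → formula holds.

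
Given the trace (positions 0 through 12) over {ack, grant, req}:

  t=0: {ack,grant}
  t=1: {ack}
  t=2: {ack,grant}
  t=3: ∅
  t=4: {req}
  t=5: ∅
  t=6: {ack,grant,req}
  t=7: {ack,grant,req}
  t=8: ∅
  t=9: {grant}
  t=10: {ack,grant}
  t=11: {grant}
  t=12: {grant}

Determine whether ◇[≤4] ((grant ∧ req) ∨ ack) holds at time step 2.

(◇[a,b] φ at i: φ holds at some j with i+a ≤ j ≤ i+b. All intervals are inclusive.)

Holds

Check ((grant ∧ req) ∨ ack) at each j in [2,6]:
  j=2: true
  j=3: false
  j=4: false
  j=5: false
  j=6: true
Found at j=2 → formula holds.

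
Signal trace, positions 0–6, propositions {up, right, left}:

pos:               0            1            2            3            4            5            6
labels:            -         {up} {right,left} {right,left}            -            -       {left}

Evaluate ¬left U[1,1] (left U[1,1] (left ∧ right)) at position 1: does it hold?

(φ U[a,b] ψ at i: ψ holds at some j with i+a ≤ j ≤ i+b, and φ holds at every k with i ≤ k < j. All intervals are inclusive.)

Need some j in [2,2] with (left U[1,1] (left ∧ right)), and ¬left at every k in [1,j-1].
  j=2: (left U[1,1] (left ∧ right)) holds; ¬left holds at every k in [1,1] → satisfied.

Yes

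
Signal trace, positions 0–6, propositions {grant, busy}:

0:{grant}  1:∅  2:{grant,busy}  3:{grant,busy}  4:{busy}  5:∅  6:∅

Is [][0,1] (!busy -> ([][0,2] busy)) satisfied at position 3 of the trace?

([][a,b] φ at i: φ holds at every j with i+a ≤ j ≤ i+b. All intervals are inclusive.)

Check (!busy -> ([][0,2] busy)) at every j in [3,4]:
  j=3: antecedent false → ✓
  j=4: antecedent false → ✓
All positions satisfy it → formula holds.

Holds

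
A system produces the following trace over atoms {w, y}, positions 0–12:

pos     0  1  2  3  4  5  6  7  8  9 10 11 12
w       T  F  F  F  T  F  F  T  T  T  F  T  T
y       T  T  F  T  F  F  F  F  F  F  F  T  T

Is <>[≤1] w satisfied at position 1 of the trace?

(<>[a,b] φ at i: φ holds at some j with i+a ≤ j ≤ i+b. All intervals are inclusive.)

False

Check w at each j in [1,2]:
  j=1: false
  j=2: false
No position in the window satisfies it → formula fails.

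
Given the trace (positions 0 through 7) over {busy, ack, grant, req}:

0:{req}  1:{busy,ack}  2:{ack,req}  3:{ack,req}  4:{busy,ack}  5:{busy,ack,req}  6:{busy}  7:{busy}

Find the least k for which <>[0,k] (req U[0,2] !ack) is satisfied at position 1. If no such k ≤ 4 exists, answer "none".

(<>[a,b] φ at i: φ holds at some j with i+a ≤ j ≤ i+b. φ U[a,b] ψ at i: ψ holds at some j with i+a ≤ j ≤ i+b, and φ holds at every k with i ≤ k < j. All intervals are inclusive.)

Scan j = 1,2,… for (req U[0,2] !ack):
  j=1: fails
  j=2: fails
  j=3: fails
  j=4: fails
  j=5: holds
First hit at j=5, so smallest k = 5-1 = 4.

4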